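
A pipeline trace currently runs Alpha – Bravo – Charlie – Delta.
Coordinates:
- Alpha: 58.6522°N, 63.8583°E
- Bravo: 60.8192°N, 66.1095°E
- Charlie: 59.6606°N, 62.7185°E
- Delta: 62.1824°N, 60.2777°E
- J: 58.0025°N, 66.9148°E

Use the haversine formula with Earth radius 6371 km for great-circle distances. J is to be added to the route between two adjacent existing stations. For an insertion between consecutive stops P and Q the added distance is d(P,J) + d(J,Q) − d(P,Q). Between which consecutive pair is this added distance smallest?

between Alpha and Bravo

Added distance for inserting J between each consecutive pair:
Alpha–Bravo: 237.0 km
Bravo–Charlie: 393.1 km
Charlie–Delta: 586.1 km
Smallest added distance is 237.0 km, inserting between Alpha and Bravo.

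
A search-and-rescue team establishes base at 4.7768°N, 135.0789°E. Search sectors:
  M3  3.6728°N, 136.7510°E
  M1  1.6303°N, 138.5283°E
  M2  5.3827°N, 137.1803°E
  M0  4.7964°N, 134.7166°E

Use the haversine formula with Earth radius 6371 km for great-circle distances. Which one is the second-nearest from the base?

Distance to each, sorted:
M0: 40.2 km
M3: 222.4 km
M2: 242.3 km
M1: 518.7 km
The second-nearest is M3 at 222.4 km.

M3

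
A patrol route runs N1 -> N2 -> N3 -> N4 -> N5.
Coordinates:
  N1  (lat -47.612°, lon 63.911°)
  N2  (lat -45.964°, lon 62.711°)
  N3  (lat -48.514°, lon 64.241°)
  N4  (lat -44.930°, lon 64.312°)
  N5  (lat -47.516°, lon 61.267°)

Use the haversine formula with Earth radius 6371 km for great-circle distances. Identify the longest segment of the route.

Leg distances:
N1→N2: 204.8 km
N2→N3: 306.2 km
N3→N4: 398.6 km
N4→N5: 370.8 km
The longest leg is N3–N4 at 398.6 km.

N3–N4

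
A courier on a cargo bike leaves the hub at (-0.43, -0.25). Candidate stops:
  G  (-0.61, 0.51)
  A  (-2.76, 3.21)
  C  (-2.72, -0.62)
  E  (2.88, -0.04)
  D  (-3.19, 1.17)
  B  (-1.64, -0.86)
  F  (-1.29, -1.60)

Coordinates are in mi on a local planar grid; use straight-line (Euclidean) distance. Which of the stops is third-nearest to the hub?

Distance to each, sorted:
G: 0.8 mi
B: 1.4 mi
F: 1.6 mi
C: 2.3 mi
D: 3.1 mi
E: 3.3 mi
A: 4.2 mi
The third-nearest is F at 1.6 mi.

F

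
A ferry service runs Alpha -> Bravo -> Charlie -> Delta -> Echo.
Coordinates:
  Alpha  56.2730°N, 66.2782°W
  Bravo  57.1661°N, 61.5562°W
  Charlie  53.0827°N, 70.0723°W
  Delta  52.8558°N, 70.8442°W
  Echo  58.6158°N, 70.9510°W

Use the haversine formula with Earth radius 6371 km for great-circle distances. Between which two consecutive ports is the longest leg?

Bravo–Charlie

Leg distances:
Alpha→Bravo: 304.7 km
Bravo→Charlie: 705.8 km
Charlie→Delta: 57.5 km
Delta→Echo: 640.5 km
The longest leg is Bravo–Charlie at 705.8 km.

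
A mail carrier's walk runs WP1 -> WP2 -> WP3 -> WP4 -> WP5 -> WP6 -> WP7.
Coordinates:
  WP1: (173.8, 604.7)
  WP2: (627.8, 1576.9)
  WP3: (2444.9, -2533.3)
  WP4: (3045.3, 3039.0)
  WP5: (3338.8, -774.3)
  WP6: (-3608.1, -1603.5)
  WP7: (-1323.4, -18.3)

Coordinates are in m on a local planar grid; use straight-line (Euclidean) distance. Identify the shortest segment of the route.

WP1–WP2

Leg distances:
WP1→WP2: 1073.0 m
WP2→WP3: 4494.0 m
WP3→WP4: 5604.6 m
WP4→WP5: 3824.6 m
WP5→WP6: 6996.2 m
WP6→WP7: 2780.8 m
The shortest leg is WP1–WP2 at 1073.0 m.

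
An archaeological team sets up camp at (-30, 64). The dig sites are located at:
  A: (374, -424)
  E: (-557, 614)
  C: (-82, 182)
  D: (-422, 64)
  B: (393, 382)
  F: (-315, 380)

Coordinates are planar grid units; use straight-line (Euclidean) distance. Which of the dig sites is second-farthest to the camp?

Distance to each, sorted:
E: 761.7
A: 633.5
B: 529.2
F: 425.5
D: 392.0
C: 128.9
The second-farthest is A at 633.5.

A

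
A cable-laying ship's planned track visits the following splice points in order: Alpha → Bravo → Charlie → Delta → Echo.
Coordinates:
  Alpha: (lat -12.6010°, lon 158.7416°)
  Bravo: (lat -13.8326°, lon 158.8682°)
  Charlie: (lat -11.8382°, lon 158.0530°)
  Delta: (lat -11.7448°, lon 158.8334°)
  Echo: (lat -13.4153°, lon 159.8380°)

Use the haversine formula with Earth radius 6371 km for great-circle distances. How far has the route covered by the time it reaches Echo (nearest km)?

Leg distances:
Alpha→Bravo: 137.6 km  (cumulative 137.6 km)
Bravo→Charlie: 238.7 km  (cumulative 376.4 km)
Charlie→Delta: 85.6 km  (cumulative 461.9 km)
Delta→Echo: 215.4 km  (cumulative 677.3 km)
Cumulative distance at Echo ≈ 677 km.

677 km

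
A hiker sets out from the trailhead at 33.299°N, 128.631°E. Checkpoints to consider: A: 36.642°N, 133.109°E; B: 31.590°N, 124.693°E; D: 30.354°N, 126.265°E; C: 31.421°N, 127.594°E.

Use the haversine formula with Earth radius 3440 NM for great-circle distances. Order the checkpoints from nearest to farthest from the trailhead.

C, D, B, A

Distance from the trailhead at 33.299°N, 128.631°E to each:
C 31.421°N, 127.594°E: 124.4 NM
D 30.354°N, 126.265°E: 214.1 NM
B 31.590°N, 124.693°E: 224.3 NM
A 36.642°N, 133.109°E: 298.0 NM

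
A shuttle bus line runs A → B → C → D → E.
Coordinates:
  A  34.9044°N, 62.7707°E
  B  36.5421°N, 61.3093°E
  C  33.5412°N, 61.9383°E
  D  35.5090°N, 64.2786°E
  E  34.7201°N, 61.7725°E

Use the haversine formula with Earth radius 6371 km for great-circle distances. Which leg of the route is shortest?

A–B

Leg distances:
A→B: 224.9 km
B→C: 338.6 km
C→D: 306.3 km
D→E: 244.2 km
The shortest leg is A–B at 224.9 km.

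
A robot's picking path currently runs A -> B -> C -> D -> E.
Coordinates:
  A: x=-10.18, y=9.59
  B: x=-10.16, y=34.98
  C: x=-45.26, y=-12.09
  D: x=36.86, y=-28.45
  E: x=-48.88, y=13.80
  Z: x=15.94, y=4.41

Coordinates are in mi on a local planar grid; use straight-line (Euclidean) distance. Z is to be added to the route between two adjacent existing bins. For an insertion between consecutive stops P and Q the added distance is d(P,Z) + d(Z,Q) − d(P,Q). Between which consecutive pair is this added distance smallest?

Added distance for inserting Z between each consecutive pair:
A–B: 41.4 mi
B–C: 44.9 mi
C–D: 18.6 mi
D–E: 8.9 mi
Smallest added distance is 8.9 mi, inserting between D and E.

between D and E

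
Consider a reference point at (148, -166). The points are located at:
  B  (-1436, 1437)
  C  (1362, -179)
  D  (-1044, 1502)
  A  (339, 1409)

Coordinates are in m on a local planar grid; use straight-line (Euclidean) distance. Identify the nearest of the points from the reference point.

C

Distance to each, sorted:
C: 1214.1 m
A: 1586.5 m
D: 2050.1 m
B: 2253.6 m
The nearest is C at 1214.1 m.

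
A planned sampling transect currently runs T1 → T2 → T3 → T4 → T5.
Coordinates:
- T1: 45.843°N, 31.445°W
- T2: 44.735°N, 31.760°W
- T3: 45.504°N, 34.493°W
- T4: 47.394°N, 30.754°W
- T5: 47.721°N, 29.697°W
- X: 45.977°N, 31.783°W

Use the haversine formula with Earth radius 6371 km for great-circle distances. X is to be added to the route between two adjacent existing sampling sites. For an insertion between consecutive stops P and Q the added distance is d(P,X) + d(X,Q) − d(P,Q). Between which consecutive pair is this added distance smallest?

Added distance for inserting X between each consecutive pair:
T1–T2: 42.6 km
T2–T3: 124.0 km
T3–T4: 37.6 km
T4–T5: 339.3 km
Smallest added distance is 37.6 km, inserting between T3 and T4.

between T3 and T4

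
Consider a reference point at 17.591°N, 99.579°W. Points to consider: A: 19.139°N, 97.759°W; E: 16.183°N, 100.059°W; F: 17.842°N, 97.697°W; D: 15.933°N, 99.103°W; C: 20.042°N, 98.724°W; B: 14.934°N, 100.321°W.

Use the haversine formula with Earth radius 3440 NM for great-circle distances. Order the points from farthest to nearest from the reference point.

B, C, A, F, D, E

Distance from the reference point at 17.591°N, 99.579°W to each:
B 14.934°N, 100.321°W: 165.2 NM
C 20.042°N, 98.724°W: 155.0 NM
A 19.139°N, 97.759°W: 139.3 NM
F 17.842°N, 97.697°W: 108.7 NM
D 15.933°N, 99.103°W: 103.2 NM
E 16.183°N, 100.059°W: 88.9 NM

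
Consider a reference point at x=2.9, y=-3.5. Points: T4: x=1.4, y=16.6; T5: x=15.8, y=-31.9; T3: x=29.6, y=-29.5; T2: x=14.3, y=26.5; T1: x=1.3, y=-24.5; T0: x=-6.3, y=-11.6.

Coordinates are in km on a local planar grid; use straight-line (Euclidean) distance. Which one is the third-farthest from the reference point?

Distance to each, sorted:
T3: 37.3 km
T2: 32.1 km
T5: 31.2 km
T1: 21.1 km
T4: 20.2 km
T0: 12.3 km
The third-farthest is T5 at 31.2 km.

T5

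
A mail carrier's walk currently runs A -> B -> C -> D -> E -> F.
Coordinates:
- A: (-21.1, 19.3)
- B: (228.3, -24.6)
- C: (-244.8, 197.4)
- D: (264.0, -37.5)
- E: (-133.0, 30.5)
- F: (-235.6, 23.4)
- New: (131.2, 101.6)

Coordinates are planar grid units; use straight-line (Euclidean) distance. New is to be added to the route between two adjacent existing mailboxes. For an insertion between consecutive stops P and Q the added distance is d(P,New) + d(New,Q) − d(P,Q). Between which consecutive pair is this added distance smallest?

between C and D

Added distance for inserting New between each consecutive pair:
A–B: 79.1
B–C: 24.6
C–D: 19.9
D–E: 63.1
E–F: 545.8
Smallest added distance is 19.9, inserting between C and D.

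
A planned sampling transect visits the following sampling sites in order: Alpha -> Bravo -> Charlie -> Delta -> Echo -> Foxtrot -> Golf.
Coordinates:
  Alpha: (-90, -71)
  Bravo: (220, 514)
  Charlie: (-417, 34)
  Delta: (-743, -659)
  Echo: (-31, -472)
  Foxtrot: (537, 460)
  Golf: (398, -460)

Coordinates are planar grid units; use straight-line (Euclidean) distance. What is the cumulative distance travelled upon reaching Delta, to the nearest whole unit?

Leg distances:
Alpha→Bravo: 662.1  (cumulative 662.1)
Bravo→Charlie: 797.6  (cumulative 1459.7)
Charlie→Delta: 765.8  (cumulative 2225.5)
Cumulative distance at Delta ≈ 2226.

2226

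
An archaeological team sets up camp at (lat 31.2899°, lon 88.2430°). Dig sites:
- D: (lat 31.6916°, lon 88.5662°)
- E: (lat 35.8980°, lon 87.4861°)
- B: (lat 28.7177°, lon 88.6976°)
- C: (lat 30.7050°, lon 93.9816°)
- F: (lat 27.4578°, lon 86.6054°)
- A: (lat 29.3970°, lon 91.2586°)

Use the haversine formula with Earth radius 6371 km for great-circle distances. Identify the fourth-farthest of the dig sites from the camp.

Distance to each, sorted:
C: 550.8 km
E: 517.2 km
F: 454.7 km
A: 357.8 km
B: 289.3 km
D: 54.2 km
The fourth-farthest is A at 357.8 km.

A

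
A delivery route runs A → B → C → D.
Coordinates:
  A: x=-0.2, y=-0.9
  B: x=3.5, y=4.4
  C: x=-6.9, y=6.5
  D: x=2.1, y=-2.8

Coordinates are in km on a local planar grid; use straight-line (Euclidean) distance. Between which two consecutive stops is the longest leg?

C–D

Leg distances:
A→B: 6.5 km
B→C: 10.6 km
C→D: 12.9 km
The longest leg is C–D at 12.9 km.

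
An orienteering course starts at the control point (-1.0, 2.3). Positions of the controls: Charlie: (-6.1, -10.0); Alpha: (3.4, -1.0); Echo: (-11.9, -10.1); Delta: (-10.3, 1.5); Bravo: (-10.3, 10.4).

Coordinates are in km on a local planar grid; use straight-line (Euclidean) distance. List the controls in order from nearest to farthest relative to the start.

Computing each straight-line distance from (-1.0, 2.3):
Alpha (3.4, -1.0): 5.5 km
Delta (-10.3, 1.5): 9.3 km
Bravo (-10.3, 10.4): 12.3 km
Charlie (-6.1, -10.0): 13.3 km
Echo (-11.9, -10.1): 16.5 km

Alpha, Delta, Bravo, Charlie, Echo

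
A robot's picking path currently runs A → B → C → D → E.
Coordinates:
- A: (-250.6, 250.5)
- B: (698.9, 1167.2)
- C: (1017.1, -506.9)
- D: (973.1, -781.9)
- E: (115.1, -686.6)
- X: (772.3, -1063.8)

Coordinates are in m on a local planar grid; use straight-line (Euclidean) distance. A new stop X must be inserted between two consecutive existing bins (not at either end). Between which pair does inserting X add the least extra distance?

Added distance for inserting X between each consecutive pair:
A–B: 2577.8 m
B–C: 1136.5 m
C–D: 675.9 m
D–E: 240.6 m
Smallest added distance is 240.6 m, inserting between D and E.

between D and E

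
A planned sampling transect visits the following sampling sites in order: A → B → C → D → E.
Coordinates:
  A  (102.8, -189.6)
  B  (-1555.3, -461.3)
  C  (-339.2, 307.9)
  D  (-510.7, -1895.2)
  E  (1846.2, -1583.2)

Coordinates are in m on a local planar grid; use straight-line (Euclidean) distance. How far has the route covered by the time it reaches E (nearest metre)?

7706 m

Leg distances:
A→B: 1680.2 m  (cumulative 1680.2 m)
B→C: 1438.9 m  (cumulative 3119.2 m)
C→D: 2209.8 m  (cumulative 5328.9 m)
D→E: 2377.5 m  (cumulative 7706.4 m)
Cumulative distance at E ≈ 7706 m.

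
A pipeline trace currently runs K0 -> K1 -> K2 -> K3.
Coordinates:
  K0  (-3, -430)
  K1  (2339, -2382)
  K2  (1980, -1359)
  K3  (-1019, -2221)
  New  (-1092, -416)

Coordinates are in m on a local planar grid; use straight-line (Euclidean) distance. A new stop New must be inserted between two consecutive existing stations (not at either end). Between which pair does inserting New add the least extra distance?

Added distance for inserting New between each consecutive pair:
K0–K1: 1994.6 m
K1–K2: 6083.7 m
K2–K3: 1899.5 m
Smallest added distance is 1899.5 m, inserting between K2 and K3.

between K2 and K3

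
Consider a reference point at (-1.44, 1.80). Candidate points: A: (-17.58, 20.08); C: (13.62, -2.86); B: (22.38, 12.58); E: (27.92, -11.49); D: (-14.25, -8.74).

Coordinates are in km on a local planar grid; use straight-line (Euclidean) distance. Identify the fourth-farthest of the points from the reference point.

D

Distance to each, sorted:
E: 32.2 km
B: 26.1 km
A: 24.4 km
D: 16.6 km
C: 15.8 km
The fourth-farthest is D at 16.6 km.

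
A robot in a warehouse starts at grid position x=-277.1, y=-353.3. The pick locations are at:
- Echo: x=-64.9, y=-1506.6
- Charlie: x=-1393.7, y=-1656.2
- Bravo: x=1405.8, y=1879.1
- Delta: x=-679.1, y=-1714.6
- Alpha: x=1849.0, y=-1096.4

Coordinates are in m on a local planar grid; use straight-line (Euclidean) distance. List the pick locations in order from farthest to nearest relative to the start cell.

Distances from the start cell:
Bravo x=1405.8, y=1879.1: 2795.7 m
Alpha x=1849.0, y=-1096.4: 2252.2 m
Charlie x=-1393.7, y=-1656.2: 1715.9 m
Delta x=-679.1, y=-1714.6: 1419.4 m
Echo x=-64.9, y=-1506.6: 1172.7 m

Bravo, Alpha, Charlie, Delta, Echo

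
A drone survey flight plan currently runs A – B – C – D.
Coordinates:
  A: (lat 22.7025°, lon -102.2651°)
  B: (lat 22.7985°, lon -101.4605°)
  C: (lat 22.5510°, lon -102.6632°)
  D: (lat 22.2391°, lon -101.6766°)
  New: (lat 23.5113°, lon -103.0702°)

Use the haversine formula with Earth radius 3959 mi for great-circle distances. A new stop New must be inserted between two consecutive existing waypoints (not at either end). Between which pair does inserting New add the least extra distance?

Added distance for inserting New between each consecutive pair:
A–B: 137.6 mi
B–C: 106.2 mi
C–D: 129.5 mi
Smallest added distance is 106.2 mi, inserting between B and C.

between B and C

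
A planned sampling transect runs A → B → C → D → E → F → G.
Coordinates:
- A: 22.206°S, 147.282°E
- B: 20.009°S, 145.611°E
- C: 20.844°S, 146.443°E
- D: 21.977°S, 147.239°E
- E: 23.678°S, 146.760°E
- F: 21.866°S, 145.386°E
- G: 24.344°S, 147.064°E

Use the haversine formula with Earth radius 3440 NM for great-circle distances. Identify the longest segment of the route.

F–G

Leg distances:
A→B: 161.7 NM
B→C: 68.6 NM
C→D: 81.3 NM
D→E: 105.5 NM
E→F: 132.7 NM
F→G: 175.3 NM
The longest leg is F–G at 175.3 NM.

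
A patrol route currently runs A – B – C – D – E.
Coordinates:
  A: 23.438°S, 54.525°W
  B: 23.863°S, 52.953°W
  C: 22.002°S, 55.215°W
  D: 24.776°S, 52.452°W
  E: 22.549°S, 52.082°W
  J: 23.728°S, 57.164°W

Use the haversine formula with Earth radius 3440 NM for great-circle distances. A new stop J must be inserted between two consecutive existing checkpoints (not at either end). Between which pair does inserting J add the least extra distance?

Added distance for inserting J between each consecutive pair:
A–B: 287.6 NM
B–C: 213.3 NM
C–D: 189.4 NM
D–E: 419.6 NM
Smallest added distance is 189.4 NM, inserting between C and D.

between C and D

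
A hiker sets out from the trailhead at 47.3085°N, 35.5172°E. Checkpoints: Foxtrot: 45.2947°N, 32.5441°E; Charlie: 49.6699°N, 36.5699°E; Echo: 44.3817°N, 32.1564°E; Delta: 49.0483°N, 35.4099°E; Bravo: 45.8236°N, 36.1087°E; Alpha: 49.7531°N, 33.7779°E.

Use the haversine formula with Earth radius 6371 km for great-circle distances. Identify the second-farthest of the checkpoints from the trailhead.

Foxtrot

Distances from the trailhead (47.3085°N, 35.5172°E):
Echo: 416.7 km
Foxtrot: 319.8 km
Alpha: 300.5 km
Charlie: 273.8 km
Delta: 193.6 km
Bravo: 171.2 km
The second-farthest is Foxtrot at 319.8 km.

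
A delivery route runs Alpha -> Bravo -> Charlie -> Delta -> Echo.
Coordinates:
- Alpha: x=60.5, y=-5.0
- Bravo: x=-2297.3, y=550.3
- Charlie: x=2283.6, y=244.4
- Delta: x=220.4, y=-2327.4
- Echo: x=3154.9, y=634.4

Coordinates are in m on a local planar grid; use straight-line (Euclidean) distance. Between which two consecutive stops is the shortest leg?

Alpha–Bravo

Leg distances:
Alpha→Bravo: 2422.3 m
Bravo→Charlie: 4591.1 m
Charlie→Delta: 3297.1 m
Delta→Echo: 4169.4 m
The shortest leg is Alpha–Bravo at 2422.3 m.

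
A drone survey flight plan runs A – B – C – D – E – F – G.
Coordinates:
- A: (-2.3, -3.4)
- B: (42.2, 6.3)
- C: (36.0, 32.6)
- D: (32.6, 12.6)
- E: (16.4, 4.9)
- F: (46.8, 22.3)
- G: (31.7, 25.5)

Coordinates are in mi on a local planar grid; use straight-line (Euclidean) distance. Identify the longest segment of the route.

A–B

Leg distances:
A→B: 45.5 mi
B→C: 27.0 mi
C→D: 20.3 mi
D→E: 17.9 mi
E→F: 35.0 mi
F→G: 15.4 mi
The longest leg is A–B at 45.5 mi.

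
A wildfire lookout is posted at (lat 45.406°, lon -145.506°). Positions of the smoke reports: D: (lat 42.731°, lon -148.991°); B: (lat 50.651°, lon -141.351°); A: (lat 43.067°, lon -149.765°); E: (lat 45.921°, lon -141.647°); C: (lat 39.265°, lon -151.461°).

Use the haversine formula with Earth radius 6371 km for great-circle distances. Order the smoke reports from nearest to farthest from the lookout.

Computing each great-circle distance from (lat 45.406°, lon -145.506°):
E (lat 45.921°, lon -141.647°): 305.3 km
D (lat 42.731°, lon -148.991°): 407.3 km
A (lat 43.067°, lon -149.765°): 427.4 km
B (lat 50.651°, lon -141.351°): 659.8 km
C (lat 39.265°, lon -151.461°): 839.6 km

E, D, A, B, C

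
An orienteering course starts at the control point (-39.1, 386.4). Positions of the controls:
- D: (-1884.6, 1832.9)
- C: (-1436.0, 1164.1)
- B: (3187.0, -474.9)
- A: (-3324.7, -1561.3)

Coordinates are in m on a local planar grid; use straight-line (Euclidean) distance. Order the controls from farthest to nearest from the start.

Distances from the start:
A (-3324.7, -1561.3): 3819.5 m
B (3187.0, -474.9): 3339.1 m
D (-1884.6, 1832.9): 2344.8 m
C (-1436.0, 1164.1): 1598.8 m

A, B, D, C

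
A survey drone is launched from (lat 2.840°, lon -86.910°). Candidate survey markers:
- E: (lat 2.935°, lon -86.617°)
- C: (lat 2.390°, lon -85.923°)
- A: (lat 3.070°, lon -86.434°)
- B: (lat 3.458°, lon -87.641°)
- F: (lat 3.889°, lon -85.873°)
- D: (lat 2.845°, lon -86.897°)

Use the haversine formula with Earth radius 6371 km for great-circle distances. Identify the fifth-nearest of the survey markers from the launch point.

Distance to each, sorted:
D: 1.5 km
E: 34.2 km
A: 58.7 km
B: 106.3 km
C: 120.5 km
F: 163.9 km
The fifth-nearest is C at 120.5 km.

C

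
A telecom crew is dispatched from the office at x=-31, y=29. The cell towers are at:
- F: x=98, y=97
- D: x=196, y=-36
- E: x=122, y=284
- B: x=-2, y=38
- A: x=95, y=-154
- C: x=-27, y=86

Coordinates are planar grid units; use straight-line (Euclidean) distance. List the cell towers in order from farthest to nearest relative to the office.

E, D, A, F, C, B

Distance from the office at x=-31, y=29 to each:
E x=122, y=284: 297.4
D x=196, y=-36: 236.1
A x=95, y=-154: 222.2
F x=98, y=97: 145.8
C x=-27, y=86: 57.1
B x=-2, y=38: 30.4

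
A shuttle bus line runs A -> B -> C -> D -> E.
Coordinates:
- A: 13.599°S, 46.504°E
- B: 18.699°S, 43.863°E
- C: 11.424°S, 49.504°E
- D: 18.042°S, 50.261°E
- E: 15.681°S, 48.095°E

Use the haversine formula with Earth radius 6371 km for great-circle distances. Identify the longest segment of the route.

Leg distances:
A→B: 633.3 km
B→C: 1010.3 km
C→D: 740.4 km
D→E: 349.3 km
The longest leg is B–C at 1010.3 km.

B–C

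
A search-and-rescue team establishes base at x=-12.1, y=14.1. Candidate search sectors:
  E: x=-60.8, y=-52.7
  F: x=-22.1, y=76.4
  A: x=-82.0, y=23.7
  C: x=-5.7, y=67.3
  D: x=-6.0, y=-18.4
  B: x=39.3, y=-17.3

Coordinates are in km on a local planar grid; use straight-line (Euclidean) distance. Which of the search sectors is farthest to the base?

Distances from the base (x=-12.1, y=14.1):
E: 82.7 km
A: 70.6 km
F: 63.1 km
B: 60.2 km
C: 53.6 km
D: 33.1 km
The farthest is E at 82.7 km.

E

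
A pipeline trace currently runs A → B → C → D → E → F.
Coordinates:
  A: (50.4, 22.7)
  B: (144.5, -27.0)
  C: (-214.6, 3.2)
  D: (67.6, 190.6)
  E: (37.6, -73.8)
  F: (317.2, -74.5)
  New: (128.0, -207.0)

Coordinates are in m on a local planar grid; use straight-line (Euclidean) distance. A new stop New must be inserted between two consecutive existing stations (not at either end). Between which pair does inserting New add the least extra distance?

Added distance for inserting New between each consecutive pair:
A–B: 316.8 m
B–C: 222.3 m
C–D: 465.3 m
D–E: 297.0 m
E–F: 112.4 m
Smallest added distance is 112.4 m, inserting between E and F.

between E and F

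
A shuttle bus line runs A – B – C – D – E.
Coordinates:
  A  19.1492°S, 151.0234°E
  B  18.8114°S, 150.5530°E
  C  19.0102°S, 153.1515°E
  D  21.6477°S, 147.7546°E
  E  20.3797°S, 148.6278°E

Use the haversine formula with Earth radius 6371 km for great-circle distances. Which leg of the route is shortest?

A–B

Leg distances:
A→B: 62.1 km
B→C: 274.2 km
C→D: 634.5 km
D→E: 167.6 km
The shortest leg is A–B at 62.1 km.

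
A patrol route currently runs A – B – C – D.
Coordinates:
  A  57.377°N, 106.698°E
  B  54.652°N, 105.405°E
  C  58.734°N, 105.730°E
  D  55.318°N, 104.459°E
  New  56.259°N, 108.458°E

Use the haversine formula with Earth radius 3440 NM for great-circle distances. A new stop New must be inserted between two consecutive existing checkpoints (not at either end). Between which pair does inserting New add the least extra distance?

between A and B

Added distance for inserting New between each consecutive pair:
A–B: 61.1 NM
B–C: 69.2 NM
C–D: 109.7 NM
Smallest added distance is 61.1 NM, inserting between A and B.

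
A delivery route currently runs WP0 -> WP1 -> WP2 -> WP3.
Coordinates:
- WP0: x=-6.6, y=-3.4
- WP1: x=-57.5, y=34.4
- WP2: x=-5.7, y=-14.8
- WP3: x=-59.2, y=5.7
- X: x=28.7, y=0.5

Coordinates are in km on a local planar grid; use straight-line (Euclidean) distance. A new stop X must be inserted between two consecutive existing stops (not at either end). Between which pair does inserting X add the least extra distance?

Added distance for inserting X between each consecutive pair:
WP0–WP1: 64.7 km
WP1–WP2: 58.8 km
WP2–WP3: 68.4 km
Smallest added distance is 58.8 km, inserting between WP1 and WP2.

between WP1 and WP2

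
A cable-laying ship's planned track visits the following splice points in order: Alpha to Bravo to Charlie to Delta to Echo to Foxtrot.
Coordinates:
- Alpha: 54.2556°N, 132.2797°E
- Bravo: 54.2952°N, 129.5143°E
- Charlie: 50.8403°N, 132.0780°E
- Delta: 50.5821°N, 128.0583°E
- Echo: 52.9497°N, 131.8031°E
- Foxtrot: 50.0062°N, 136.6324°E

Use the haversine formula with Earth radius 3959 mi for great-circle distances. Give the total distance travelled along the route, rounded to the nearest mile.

1070 mi

Leg distances:
Alpha→Bravo: 111.6 mi  (cumulative 111.6 mi)
Bravo→Charlie: 261.8 mi  (cumulative 373.4 mi)
Charlie→Delta: 176.8 mi  (cumulative 550.2 mi)
Delta→Echo: 228.9 mi  (cumulative 779.1 mi)
Echo→Foxtrot: 290.7 mi  (cumulative 1069.7 mi)
Total route length ≈ 1070 mi.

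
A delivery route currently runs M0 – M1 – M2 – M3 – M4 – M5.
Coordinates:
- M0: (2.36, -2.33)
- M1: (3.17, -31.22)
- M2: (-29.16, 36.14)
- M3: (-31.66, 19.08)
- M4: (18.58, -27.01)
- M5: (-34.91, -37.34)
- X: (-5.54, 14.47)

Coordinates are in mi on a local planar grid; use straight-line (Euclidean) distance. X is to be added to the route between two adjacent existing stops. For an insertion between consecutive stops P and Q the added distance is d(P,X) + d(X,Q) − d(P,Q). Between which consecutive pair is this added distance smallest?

between M1 and M2

Added distance for inserting X between each consecutive pair:
M0–M1: 36.2 mi
M1–M2: 3.9 mi
M2–M3: 41.3 mi
M3–M4: 6.3 mi
M4–M5: 53.1 mi
Smallest added distance is 3.9 mi, inserting between M1 and M2.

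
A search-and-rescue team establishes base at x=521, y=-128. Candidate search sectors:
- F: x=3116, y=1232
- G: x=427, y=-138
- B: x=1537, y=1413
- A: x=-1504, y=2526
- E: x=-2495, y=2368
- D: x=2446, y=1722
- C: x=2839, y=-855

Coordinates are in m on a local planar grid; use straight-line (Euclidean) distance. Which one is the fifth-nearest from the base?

Distances from the base (x=521, y=-128):
G: 94.5 m
B: 1845.8 m
C: 2429.3 m
D: 2669.9 m
F: 2929.8 m
A: 3338.3 m
E: 3914.9 m
The fifth-nearest is F at 2929.8 m.

F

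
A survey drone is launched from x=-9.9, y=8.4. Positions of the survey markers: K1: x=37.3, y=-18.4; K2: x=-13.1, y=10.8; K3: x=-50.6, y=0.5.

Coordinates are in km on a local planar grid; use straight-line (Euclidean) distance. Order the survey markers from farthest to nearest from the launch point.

Distance from the launch point at x=-9.9, y=8.4 to each:
K1 x=37.3, y=-18.4: 54.3 km
K3 x=-50.6, y=0.5: 41.5 km
K2 x=-13.1, y=10.8: 4.0 km

K1, K3, K2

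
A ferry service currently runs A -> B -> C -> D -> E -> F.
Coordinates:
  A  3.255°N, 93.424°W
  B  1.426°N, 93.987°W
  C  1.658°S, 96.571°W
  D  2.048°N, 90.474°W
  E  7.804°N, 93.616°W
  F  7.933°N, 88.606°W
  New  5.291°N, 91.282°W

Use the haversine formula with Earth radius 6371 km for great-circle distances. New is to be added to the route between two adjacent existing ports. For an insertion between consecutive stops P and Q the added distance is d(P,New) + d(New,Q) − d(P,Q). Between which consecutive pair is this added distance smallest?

between D and E

Added distance for inserting New between each consecutive pair:
A–B: 639.6 km
B–C: 1047.5 km
C–D: 549.0 km
D–E: 23.3 km
E–F: 244.9 km
Smallest added distance is 23.3 km, inserting between D and E.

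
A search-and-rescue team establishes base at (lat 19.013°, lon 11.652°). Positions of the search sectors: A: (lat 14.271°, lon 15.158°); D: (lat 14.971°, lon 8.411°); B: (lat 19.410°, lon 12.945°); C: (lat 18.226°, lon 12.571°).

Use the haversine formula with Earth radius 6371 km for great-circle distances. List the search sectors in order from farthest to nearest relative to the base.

Computing each great-circle distance from (lat 19.013°, lon 11.652°):
A (lat 14.271°, lon 15.158°): 646.1 km
D (lat 14.971°, lon 8.411°): 566.3 km
B (lat 19.410°, lon 12.945°): 142.8 km
C (lat 18.226°, lon 12.571°): 130.5 km

A, D, B, C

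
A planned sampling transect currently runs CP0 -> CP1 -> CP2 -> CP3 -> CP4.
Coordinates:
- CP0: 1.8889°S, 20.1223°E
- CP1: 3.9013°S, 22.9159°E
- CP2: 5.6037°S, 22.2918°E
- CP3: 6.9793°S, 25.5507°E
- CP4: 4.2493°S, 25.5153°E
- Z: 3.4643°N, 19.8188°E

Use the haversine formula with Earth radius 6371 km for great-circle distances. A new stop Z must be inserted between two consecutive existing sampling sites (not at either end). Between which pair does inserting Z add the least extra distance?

between CP0 and CP1

Added distance for inserting Z between each consecutive pair:
CP0–CP1: 1102.1 km
CP1–CP2: 1731.9 km
CP2–CP3: 1977.9 km
CP3–CP4: 2086.5 km
Smallest added distance is 1102.1 km, inserting between CP0 and CP1.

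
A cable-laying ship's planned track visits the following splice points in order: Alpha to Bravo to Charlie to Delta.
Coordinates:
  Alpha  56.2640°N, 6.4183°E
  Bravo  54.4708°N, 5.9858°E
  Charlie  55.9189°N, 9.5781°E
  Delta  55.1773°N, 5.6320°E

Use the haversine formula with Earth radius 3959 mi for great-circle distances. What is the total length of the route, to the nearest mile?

Leg distances:
Alpha→Bravo: 125.1 mi  (cumulative 125.1 mi)
Bravo→Charlie: 173.4 mi  (cumulative 298.5 mi)
Charlie→Delta: 162.5 mi  (cumulative 461.0 mi)
Total route length ≈ 461 mi.

461 mi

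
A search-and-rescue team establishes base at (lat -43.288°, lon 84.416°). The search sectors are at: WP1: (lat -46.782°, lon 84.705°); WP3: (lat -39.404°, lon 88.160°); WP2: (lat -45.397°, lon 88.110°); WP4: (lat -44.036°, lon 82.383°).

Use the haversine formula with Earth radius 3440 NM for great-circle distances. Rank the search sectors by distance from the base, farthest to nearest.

Distance from the base at (lat -43.288°, lon 84.416°) to each:
WP3 (lat -39.404°, lon 88.160°): 287.8 NM
WP1 (lat -46.782°, lon 84.705°): 210.1 NM
WP2 (lat -45.397°, lon 88.110°): 202.9 NM
WP4 (lat -44.036°, lon 82.383°): 99.1 NM

WP3, WP1, WP2, WP4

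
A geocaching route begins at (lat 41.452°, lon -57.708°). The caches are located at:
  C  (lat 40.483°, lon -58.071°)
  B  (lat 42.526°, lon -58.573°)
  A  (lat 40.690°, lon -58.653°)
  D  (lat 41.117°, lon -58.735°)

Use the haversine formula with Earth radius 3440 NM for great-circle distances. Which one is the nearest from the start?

Distances from the start ((lat 41.452°, lon -57.708°)):
D: 50.5 NM
C: 60.5 NM
A: 62.6 NM
B: 75.2 NM
The nearest is D at 50.5 NM.

D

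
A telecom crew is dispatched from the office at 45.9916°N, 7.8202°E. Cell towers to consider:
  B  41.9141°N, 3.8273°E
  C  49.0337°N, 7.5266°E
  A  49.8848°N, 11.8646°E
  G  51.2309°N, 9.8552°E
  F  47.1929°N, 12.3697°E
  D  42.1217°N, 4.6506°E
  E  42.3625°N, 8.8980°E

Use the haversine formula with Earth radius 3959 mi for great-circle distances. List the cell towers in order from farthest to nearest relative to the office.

Distances from the office:
G 51.2309°N, 9.8552°E: 373.7 mi
B 41.9141°N, 3.8273°E: 344.6 mi
A 49.8848°N, 11.8646°E: 327.6 mi
D 42.1217°N, 4.6506°E: 310.2 mi
E 42.3625°N, 8.8980°E: 256.4 mi
F 47.1929°N, 12.3697°E: 231.4 mi
C 49.0337°N, 7.5266°E: 210.6 mi

G, B, A, D, E, F, C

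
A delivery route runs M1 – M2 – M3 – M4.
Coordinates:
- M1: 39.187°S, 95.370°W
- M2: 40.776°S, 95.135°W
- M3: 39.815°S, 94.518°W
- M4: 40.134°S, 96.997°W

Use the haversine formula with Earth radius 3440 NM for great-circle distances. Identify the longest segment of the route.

M3–M4

Leg distances:
M1→M2: 96.0 NM
M2→M3: 64.2 NM
M3→M4: 115.7 NM
The longest leg is M3–M4 at 115.7 NM.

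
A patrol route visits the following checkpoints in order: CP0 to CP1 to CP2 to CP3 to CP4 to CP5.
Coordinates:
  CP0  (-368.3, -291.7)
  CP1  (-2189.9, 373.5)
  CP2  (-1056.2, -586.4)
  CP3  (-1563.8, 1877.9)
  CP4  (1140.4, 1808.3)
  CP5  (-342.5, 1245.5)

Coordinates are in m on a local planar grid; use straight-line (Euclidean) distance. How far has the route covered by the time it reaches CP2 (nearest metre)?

3425 m

Leg distances:
CP0→CP1: 1939.3 m  (cumulative 1939.3 m)
CP1→CP2: 1485.5 m  (cumulative 3424.7 m)
Cumulative distance at CP2 ≈ 3425 m.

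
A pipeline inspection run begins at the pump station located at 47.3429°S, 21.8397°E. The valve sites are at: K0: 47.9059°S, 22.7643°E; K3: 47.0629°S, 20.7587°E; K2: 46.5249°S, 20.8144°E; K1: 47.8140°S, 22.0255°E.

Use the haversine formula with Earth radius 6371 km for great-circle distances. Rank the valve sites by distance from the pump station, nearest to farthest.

K1, K3, K0, K2

Distance from the pump station at 47.3429°S, 21.8397°E to each:
K1 47.8140°S, 22.0255°E: 54.2 km
K3 47.0629°S, 20.7587°E: 87.4 km
K0 47.9059°S, 22.7643°E: 93.4 km
K2 46.5249°S, 20.8144°E: 119.7 km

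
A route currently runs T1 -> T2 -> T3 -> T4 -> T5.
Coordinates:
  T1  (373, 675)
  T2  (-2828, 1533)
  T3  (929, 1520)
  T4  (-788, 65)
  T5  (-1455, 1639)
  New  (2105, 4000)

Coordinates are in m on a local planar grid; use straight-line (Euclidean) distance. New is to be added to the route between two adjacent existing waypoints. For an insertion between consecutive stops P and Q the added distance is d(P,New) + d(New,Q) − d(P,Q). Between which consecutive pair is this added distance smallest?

Added distance for inserting New between each consecutive pair:
T1–T2: 5950.5 m
T2–T3: 4503.2 m
T3–T4: 5378.1 m
T4–T5: 7446.3 m
Smallest added distance is 4503.2 m, inserting between T2 and T3.

between T2 and T3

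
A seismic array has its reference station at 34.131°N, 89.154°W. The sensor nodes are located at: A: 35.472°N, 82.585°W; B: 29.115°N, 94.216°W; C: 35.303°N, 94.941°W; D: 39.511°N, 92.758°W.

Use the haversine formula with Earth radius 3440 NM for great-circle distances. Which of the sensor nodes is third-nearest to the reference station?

D

Distance to each, sorted:
C: 294.1 NM
A: 333.6 NM
D: 366.4 NM
B: 396.9 NM
The third-nearest is D at 366.4 NM.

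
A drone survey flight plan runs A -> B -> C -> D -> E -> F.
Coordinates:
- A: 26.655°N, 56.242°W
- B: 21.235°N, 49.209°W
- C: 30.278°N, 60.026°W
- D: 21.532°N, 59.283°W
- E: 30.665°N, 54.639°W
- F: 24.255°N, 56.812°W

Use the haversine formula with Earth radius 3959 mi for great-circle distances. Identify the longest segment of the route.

Leg distances:
A→B: 580.7 mi
B→C: 917.5 mi
C→D: 606.1 mi
D→E: 693.5 mi
E→F: 462.5 mi
The longest leg is B–C at 917.5 mi.

B–C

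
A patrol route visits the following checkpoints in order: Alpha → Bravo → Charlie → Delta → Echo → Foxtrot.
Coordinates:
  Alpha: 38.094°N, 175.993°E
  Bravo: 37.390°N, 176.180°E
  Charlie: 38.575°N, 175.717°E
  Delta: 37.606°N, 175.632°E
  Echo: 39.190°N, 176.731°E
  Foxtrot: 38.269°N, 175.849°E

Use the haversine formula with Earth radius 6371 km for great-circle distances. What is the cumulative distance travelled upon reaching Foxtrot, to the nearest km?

Leg distances:
Alpha→Bravo: 80.0 km  (cumulative 80.0 km)
Bravo→Charlie: 137.9 km  (cumulative 217.9 km)
Charlie→Delta: 108.0 km  (cumulative 325.9 km)
Delta→Echo: 200.5 km  (cumulative 526.3 km)
Echo→Foxtrot: 127.8 km  (cumulative 654.2 km)
Cumulative distance at Foxtrot ≈ 654 km.

654 km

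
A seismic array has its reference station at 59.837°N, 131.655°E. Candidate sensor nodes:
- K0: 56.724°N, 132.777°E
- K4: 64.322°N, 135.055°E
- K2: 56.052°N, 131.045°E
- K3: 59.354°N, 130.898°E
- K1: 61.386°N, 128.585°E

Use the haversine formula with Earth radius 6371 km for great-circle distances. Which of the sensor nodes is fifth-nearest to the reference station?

K4

Distance to each, sorted:
K3: 68.6 km
K1: 240.2 km
K0: 352.3 km
K2: 422.4 km
K4: 529.0 km
The fifth-nearest is K4 at 529.0 km.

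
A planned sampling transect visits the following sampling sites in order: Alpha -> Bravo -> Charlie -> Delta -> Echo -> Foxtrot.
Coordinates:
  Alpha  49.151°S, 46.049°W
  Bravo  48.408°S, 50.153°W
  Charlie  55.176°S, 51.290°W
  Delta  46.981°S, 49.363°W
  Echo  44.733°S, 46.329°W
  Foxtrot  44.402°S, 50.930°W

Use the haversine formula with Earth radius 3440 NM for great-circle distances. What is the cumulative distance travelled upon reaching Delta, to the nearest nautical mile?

Leg distances:
Alpha→Bravo: 168.4 NM  (cumulative 168.4 NM)
Bravo→Charlie: 408.5 NM  (cumulative 576.9 NM)
Charlie→Delta: 497.3 NM  (cumulative 1074.2 NM)
Cumulative distance at Delta ≈ 1074 NM.

1074 NM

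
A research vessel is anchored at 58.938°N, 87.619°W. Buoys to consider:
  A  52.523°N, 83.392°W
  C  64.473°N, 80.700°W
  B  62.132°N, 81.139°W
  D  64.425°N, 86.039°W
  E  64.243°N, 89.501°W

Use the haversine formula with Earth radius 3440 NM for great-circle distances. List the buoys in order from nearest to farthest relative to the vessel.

Computing each great-circle distance from 58.938°N, 87.619°W:
B 62.132°N, 81.139°W: 270.7 NM
E 64.243°N, 89.501°W: 323.0 NM
D 64.425°N, 86.039°W: 332.5 NM
C 64.473°N, 80.700°W: 385.8 NM
A 52.523°N, 83.392°W: 410.6 NM

B, E, D, C, A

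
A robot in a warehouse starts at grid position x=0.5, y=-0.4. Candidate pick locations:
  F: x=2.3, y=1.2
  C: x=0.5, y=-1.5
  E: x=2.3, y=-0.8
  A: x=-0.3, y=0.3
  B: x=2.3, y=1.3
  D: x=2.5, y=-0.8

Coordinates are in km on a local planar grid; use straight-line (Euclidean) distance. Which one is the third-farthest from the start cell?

D

Distance to each, sorted:
B: 2.5 km
F: 2.4 km
D: 2.0 km
E: 1.8 km
C: 1.1 km
A: 1.1 km
The third-farthest is D at 2.0 km.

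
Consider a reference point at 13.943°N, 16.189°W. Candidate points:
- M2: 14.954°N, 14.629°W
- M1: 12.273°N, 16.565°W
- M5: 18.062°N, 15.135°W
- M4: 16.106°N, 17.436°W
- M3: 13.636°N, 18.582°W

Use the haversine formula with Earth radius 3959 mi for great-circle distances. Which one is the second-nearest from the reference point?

Distances from the reference point (13.943°N, 16.189°W):
M1: 118.1 mi
M2: 125.6 mi
M3: 162.0 mi
M4: 171.1 mi
M5: 293.1 mi
The second-nearest is M2 at 125.6 mi.

M2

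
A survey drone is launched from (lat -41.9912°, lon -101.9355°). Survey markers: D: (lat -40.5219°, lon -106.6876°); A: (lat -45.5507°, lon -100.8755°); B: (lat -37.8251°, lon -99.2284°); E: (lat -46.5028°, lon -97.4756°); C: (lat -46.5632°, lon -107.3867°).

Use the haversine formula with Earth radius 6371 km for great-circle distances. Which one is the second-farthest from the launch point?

E

Distance to each, sorted:
C: 668.1 km
E: 614.5 km
B: 517.5 km
D: 429.4 km
A: 404.8 km
The second-farthest is E at 614.5 km.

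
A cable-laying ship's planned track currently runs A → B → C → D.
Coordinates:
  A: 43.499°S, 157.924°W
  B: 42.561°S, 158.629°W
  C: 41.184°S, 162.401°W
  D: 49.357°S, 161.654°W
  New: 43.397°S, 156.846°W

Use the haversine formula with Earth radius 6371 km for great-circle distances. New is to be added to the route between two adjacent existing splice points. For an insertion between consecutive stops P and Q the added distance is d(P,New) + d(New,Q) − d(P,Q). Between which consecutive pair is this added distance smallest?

between A and B

Added distance for inserting New between each consecutive pair:
A–B: 141.0 km
B–C: 343.3 km
C–D: 366.2 km
Smallest added distance is 141.0 km, inserting between A and B.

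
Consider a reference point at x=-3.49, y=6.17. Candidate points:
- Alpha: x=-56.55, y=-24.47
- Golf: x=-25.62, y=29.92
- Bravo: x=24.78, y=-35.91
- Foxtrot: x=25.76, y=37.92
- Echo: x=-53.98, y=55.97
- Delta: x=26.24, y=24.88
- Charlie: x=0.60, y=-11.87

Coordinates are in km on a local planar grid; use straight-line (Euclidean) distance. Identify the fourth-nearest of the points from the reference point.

Foxtrot

Distances from the reference point (x=-3.49, y=6.17):
Charlie: 18.5 km
Golf: 32.5 km
Delta: 35.1 km
Foxtrot: 43.2 km
Bravo: 50.7 km
Alpha: 61.3 km
Echo: 70.9 km
The fourth-nearest is Foxtrot at 43.2 km.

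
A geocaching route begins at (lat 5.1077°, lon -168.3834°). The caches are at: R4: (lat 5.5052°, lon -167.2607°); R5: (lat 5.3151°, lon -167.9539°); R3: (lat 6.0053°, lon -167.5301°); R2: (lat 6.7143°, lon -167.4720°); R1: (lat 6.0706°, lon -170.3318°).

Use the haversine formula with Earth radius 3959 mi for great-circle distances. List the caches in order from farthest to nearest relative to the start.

Distances from the start:
R1 (lat 6.0706°, lon -170.3318°): 149.6 mi
R2 (lat 6.7143°, lon -167.4720°): 127.5 mi
R3 (lat 6.0053°, lon -167.5301°): 85.4 mi
R4 (lat 5.5052°, lon -167.2607°): 82.0 mi
R5 (lat 5.3151°, lon -167.9539°): 32.8 mi

R1, R2, R3, R4, R5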